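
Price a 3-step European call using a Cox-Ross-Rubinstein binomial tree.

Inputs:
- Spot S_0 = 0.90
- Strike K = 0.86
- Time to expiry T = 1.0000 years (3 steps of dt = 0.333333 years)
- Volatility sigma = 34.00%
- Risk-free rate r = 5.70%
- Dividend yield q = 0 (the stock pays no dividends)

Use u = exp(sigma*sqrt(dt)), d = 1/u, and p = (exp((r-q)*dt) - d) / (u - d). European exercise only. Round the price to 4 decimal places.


dt = T/N = 0.333333
u = exp(sigma*sqrt(dt)) = 1.216891; d = 1/u = 0.821766
p = (exp((r-q)*dt) - d) / (u - d) = 0.499628
Discount per step: exp(-r*dt) = 0.981179
Stock lattice S(k, i) with i counting down-moves:
  k=0: S(0,0) = 0.9000
  k=1: S(1,0) = 1.0952; S(1,1) = 0.7396
  k=2: S(2,0) = 1.3327; S(2,1) = 0.9000; S(2,2) = 0.6078
  k=3: S(3,0) = 1.6218; S(3,1) = 1.0952; S(3,2) = 0.7396; S(3,3) = 0.4994
Terminal payoffs V(N, i) = max(S_T - K, 0):
  V(3,0) = 0.761800; V(3,1) = 0.235202; V(3,2) = 0.000000; V(3,3) = 0.000000
Backward induction: V(k, i) = exp(-r*dt) * [p * V(k+1, i) + (1-p) * V(k+1, i+1)].
  V(2,0) = exp(-r*dt) * [p*0.761800 + (1-p)*0.235202] = 0.488927
  V(2,1) = exp(-r*dt) * [p*0.235202 + (1-p)*0.000000] = 0.115302
  V(2,2) = exp(-r*dt) * [p*0.000000 + (1-p)*0.000000] = 0.000000
  V(1,0) = exp(-r*dt) * [p*0.488927 + (1-p)*0.115302] = 0.296292
  V(1,1) = exp(-r*dt) * [p*0.115302 + (1-p)*0.000000] = 0.056524
  V(0,0) = exp(-r*dt) * [p*0.296292 + (1-p)*0.056524] = 0.173000

Answer: Price = V(0,0) = 0.1730


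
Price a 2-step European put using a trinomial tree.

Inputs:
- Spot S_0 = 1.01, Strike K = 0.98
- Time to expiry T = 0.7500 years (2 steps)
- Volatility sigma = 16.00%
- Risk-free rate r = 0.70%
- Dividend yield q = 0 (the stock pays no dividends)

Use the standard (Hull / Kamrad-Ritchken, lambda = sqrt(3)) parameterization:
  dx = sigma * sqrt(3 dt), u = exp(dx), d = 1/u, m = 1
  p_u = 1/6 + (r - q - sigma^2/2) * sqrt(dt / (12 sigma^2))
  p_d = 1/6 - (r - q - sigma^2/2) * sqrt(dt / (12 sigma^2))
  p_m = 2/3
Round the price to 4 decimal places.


dt = T/N = 0.375000; dx = sigma*sqrt(3*dt) = 0.169706
u = exp(dx) = 1.184956; d = 1/u = 0.843913
p_u = 0.160259, p_m = 0.666667, p_d = 0.173075
Discount per step: exp(-r*dt) = 0.997378
Stock lattice S(k, j) with j the centered position index:
  k=0: S(0,+0) = 1.0100
  k=1: S(1,-1) = 0.8524; S(1,+0) = 1.0100; S(1,+1) = 1.1968
  k=2: S(2,-2) = 0.7193; S(2,-1) = 0.8524; S(2,+0) = 1.0100; S(2,+1) = 1.1968; S(2,+2) = 1.4182
Terminal payoffs V(N, j) = max(K - S_T, 0):
  V(2,-2) = 0.260689; V(2,-1) = 0.127648; V(2,+0) = 0.000000; V(2,+1) = 0.000000; V(2,+2) = 0.000000
Backward induction: V(k, j) = exp(-r*dt) * [p_u * V(k+1, j+1) + p_m * V(k+1, j) + p_d * V(k+1, j-1)]
  V(1,-1) = exp(-r*dt) * [p_u*0.000000 + p_m*0.127648 + p_d*0.260689] = 0.129876
  V(1,+0) = exp(-r*dt) * [p_u*0.000000 + p_m*0.000000 + p_d*0.127648] = 0.022035
  V(1,+1) = exp(-r*dt) * [p_u*0.000000 + p_m*0.000000 + p_d*0.000000] = 0.000000
  V(0,+0) = exp(-r*dt) * [p_u*0.000000 + p_m*0.022035 + p_d*0.129876] = 0.037071

Answer: Price = V(0,0) = 0.0371


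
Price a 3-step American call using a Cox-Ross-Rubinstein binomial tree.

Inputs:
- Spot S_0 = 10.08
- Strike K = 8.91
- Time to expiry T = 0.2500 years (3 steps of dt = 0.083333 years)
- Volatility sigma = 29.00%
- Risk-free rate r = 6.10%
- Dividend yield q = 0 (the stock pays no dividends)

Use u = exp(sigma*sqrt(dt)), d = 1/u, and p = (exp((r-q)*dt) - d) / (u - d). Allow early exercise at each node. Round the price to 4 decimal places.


dt = T/N = 0.083333
u = exp(sigma*sqrt(dt)) = 1.087320; d = 1/u = 0.919693
p = (exp((r-q)*dt) - d) / (u - d) = 0.509486
Discount per step: exp(-r*dt) = 0.994930
Stock lattice S(k, i) with i counting down-moves:
  k=0: S(0,0) = 10.0800
  k=1: S(1,0) = 10.9602; S(1,1) = 9.2705
  k=2: S(2,0) = 11.9172; S(2,1) = 10.0800; S(2,2) = 8.5260
  k=3: S(3,0) = 12.9578; S(3,1) = 10.9602; S(3,2) = 9.2705; S(3,3) = 7.8413
Terminal payoffs V(N, i) = max(S_T - K, 0):
  V(3,0) = 4.047835; V(3,1) = 2.050184; V(3,2) = 0.360501; V(3,3) = 0.000000
Backward induction: V(k, i) = exp(-r*dt) * [p * V(k+1, i) + (1-p) * V(k+1, i+1)]; then take max(V_cont, immediate exercise) for American.
  V(2,0) = exp(-r*dt) * [p*4.047835 + (1-p)*2.050184] = 3.052403; exercise = 3.007225; V(2,0) = max -> 3.052403
  V(2,1) = exp(-r*dt) * [p*2.050184 + (1-p)*0.360501] = 1.215178; exercise = 1.170000; V(2,1) = max -> 1.215178
  V(2,2) = exp(-r*dt) * [p*0.360501 + (1-p)*0.000000] = 0.182739; exercise = 0.000000; V(2,2) = max -> 0.182739
  V(1,0) = exp(-r*dt) * [p*3.052403 + (1-p)*1.215178] = 2.140310; exercise = 2.050184; V(1,0) = max -> 2.140310
  V(1,1) = exp(-r*dt) * [p*1.215178 + (1-p)*0.182739] = 0.705158; exercise = 0.360501; V(1,1) = max -> 0.705158
  V(0,0) = exp(-r*dt) * [p*2.140310 + (1-p)*0.705158] = 1.429064; exercise = 1.170000; V(0,0) = max -> 1.429064

Answer: Price = V(0,0) = 1.4291


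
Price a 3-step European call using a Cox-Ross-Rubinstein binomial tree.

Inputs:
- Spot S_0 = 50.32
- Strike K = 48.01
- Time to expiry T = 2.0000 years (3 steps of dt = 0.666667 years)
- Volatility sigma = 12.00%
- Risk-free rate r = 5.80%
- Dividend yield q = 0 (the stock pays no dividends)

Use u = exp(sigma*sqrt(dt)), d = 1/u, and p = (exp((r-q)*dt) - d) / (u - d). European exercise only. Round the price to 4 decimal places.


dt = T/N = 0.666667
u = exp(sigma*sqrt(dt)) = 1.102940; d = 1/u = 0.906667
p = (exp((r-q)*dt) - d) / (u - d) = 0.676388
Discount per step: exp(-r*dt) = 0.962071
Stock lattice S(k, i) with i counting down-moves:
  k=0: S(0,0) = 50.3200
  k=1: S(1,0) = 55.5000; S(1,1) = 45.6235
  k=2: S(2,0) = 61.2131; S(2,1) = 50.3200; S(2,2) = 41.3653
  k=3: S(3,0) = 67.5144; S(3,1) = 55.5000; S(3,2) = 45.6235; S(3,3) = 37.5046
Terminal payoffs V(N, i) = max(S_T - K, 0):
  V(3,0) = 19.504432; V(3,1) = 7.489955; V(3,2) = 0.000000; V(3,3) = 0.000000
Backward induction: V(k, i) = exp(-r*dt) * [p * V(k+1, i) + (1-p) * V(k+1, i+1)].
  V(2,0) = exp(-r*dt) * [p*19.504432 + (1-p)*7.489955] = 15.024090
  V(2,1) = exp(-r*dt) * [p*7.489955 + (1-p)*0.000000] = 4.873962
  V(2,2) = exp(-r*dt) * [p*0.000000 + (1-p)*0.000000] = 0.000000
  V(1,0) = exp(-r*dt) * [p*15.024090 + (1-p)*4.873962] = 11.294124
  V(1,1) = exp(-r*dt) * [p*4.873962 + (1-p)*0.000000] = 3.171649
  V(0,0) = exp(-r*dt) * [p*11.294124 + (1-p)*3.171649] = 8.336917

Answer: Price = V(0,0) = 8.3369


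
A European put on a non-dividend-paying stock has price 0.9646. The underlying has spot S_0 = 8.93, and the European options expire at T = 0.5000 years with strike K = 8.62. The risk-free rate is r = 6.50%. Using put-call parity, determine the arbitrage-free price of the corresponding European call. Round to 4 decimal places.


Answer: Call price = 1.5502

Derivation:
Put-call parity: C - P = S_0 * exp(-qT) - K * exp(-rT).
S_0 * exp(-qT) = 8.9300 * 1.00000000 = 8.93000000
K * exp(-rT) = 8.6200 * 0.96802245 = 8.34435352
C = P + S*exp(-qT) - K*exp(-rT)
C = 0.9646 + 8.93000000 - 8.34435352 = 1.5502


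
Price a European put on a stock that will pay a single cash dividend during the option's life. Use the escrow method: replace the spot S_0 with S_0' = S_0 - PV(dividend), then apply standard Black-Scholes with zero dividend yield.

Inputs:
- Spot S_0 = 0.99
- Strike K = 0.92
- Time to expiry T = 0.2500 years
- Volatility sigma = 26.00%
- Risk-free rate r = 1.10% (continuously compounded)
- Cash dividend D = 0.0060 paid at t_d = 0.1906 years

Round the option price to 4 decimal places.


PV(D) = D * exp(-r * t_d) = 0.0060 * 0.99790560 = 0.00598743
S_0' = S_0 - PV(D) = 0.9900 - 0.00598743 = 0.98401257
d1 = (ln(S_0'/K) + (r + sigma^2/2)*T) / (sigma*sqrt(T)) = 0.60357691
d2 = d1 - sigma*sqrt(T) = 0.47357691
exp(-rT) = 0.99725378
N(-d1) = 0.27306249; N(-d2) = 0.31790082
P = K * exp(-rT) * N(-d2) - S_0' * N(-d1) = 0.9200 * 0.99725378 * 0.31790082 - 0.98401257 * 0.27306249 = 0.0230

Answer: Price = 0.0230


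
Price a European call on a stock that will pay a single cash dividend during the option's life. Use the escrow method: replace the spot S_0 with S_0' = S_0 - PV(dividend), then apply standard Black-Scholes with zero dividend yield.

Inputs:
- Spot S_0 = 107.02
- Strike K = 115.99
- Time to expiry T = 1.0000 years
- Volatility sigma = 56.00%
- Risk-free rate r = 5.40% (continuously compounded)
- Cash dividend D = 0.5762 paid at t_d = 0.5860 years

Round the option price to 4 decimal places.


PV(D) = D * exp(-r * t_d) = 0.5762 * 0.96885143 = 0.55825220
S_0' = S_0 - PV(D) = 107.0200 - 0.55825220 = 106.46174780
d1 = (ln(S_0'/K) + (r + sigma^2/2)*T) / (sigma*sqrt(T)) = 0.22336029
d2 = d1 - sigma*sqrt(T) = -0.33663971
exp(-rT) = 0.94743211
N(d1) = 0.58837245; N(d2) = 0.36819426
C = S_0' * N(d1) - K * exp(-rT) * N(d2) = 106.46174780 * 0.58837245 - 115.9900 * 0.94743211 * 0.36819426 = 22.1773

Answer: Price = 22.1773


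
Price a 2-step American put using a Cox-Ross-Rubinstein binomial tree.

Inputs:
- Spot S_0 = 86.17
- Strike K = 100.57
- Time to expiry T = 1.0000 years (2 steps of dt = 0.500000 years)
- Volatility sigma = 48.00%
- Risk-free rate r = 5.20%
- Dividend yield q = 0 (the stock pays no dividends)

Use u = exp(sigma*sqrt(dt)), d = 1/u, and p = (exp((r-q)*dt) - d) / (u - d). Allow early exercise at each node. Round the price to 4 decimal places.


Answer: Price = V(0,0) = 24.2421

Derivation:
dt = T/N = 0.500000
u = exp(sigma*sqrt(dt)) = 1.404121; d = 1/u = 0.712189
p = (exp((r-q)*dt) - d) / (u - d) = 0.454021
Discount per step: exp(-r*dt) = 0.974335
Stock lattice S(k, i) with i counting down-moves:
  k=0: S(0,0) = 86.1700
  k=1: S(1,0) = 120.9931; S(1,1) = 61.3694
  k=2: S(2,0) = 169.8889; S(2,1) = 86.1700; S(2,2) = 43.7066
Terminal payoffs V(N, i) = max(K - S_T, 0):
  V(2,0) = 0.000000; V(2,1) = 14.400000; V(2,2) = 56.863380
Backward induction: V(k, i) = exp(-r*dt) * [p * V(k+1, i) + (1-p) * V(k+1, i+1)]; then take max(V_cont, immediate exercise) for American.
  V(1,0) = exp(-r*dt) * [p*0.000000 + (1-p)*14.400000] = 7.660314; exercise = 0.000000; V(1,0) = max -> 7.660314
  V(1,1) = exp(-r*dt) * [p*14.400000 + (1-p)*56.863380] = 36.619511; exercise = 39.200631; V(1,1) = max -> 39.200631
  V(0,0) = exp(-r*dt) * [p*7.660314 + (1-p)*39.200631] = 24.242098; exercise = 14.400000; V(0,0) = max -> 24.242098


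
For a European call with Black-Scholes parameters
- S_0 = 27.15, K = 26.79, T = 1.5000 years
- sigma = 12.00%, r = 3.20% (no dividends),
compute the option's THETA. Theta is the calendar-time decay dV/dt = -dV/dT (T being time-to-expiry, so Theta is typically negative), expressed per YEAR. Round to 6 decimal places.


d1 = 0.4909074297; d2 = 0.3439380451
phi(d1) = 0.3536549405; exp(-qT) = 1.0000000000; exp(-rT) = 0.9531337871
Theta = -S*exp(-qT)*phi(d1)*sigma/(2*sqrt(T)) - r*K*exp(-rT)*N(d2) + q*S*exp(-qT)*N(d1)
N(d1) = 0.6882540390; N(d2) = 0.6345535603; sqrt(T) = 1.2247448714
Term 1 = -27.1500 * 1.0000000000 * 0.3536549405 * 0.1200 / (2 * 1.2247448714) = -0.4703868630
Term 2 = -0.0320 * 26.7900 * 0.9531337871 * 0.6345535603 = -0.5184953214
Term 3 = 0 (no dividend yield, q = 0)
Theta = -0.4703868630 + (-0.5184953214) + (0.0000000000) = -0.988882

Answer: Theta = -0.988882


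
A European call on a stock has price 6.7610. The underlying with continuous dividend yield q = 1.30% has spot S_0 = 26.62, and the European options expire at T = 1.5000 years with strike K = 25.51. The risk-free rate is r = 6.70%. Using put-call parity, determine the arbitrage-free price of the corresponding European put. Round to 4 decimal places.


Answer: Put price = 3.7259

Derivation:
Put-call parity: C - P = S_0 * exp(-qT) - K * exp(-rT).
S_0 * exp(-qT) = 26.6200 * 0.98068890 = 26.10593839
K * exp(-rT) = 25.5100 * 0.90438511 = 23.07086422
P = C - S*exp(-qT) + K*exp(-rT)
P = 6.7610 - 26.10593839 + 23.07086422 = 3.7259


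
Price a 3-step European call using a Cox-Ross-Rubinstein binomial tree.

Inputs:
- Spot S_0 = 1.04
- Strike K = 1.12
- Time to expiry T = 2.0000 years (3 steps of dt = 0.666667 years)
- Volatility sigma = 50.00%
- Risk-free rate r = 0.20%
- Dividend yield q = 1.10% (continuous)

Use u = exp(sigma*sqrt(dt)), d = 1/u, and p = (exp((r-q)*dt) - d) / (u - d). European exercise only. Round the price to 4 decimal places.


dt = T/N = 0.666667
u = exp(sigma*sqrt(dt)) = 1.504181; d = 1/u = 0.664814
p = (exp((r-q)*dt) - d) / (u - d) = 0.392205
Discount per step: exp(-r*dt) = 0.998668
Stock lattice S(k, i) with i counting down-moves:
  k=0: S(0,0) = 1.0400
  k=1: S(1,0) = 1.5643; S(1,1) = 0.6914
  k=2: S(2,0) = 2.3531; S(2,1) = 1.0400; S(2,2) = 0.4597
  k=3: S(3,0) = 3.5394; S(3,1) = 1.5643; S(3,2) = 0.6914; S(3,3) = 0.3056
Terminal payoffs V(N, i) = max(S_T - K, 0):
  V(3,0) = 2.419430; V(3,1) = 0.444348; V(3,2) = 0.000000; V(3,3) = 0.000000
Backward induction: V(k, i) = exp(-r*dt) * [p * V(k+1, i) + (1-p) * V(k+1, i+1)].
  V(2,0) = exp(-r*dt) * [p*2.419430 + (1-p)*0.444348] = 1.217361
  V(2,1) = exp(-r*dt) * [p*0.444348 + (1-p)*0.000000] = 0.174043
  V(2,2) = exp(-r*dt) * [p*0.000000 + (1-p)*0.000000] = 0.000000
  V(1,0) = exp(-r*dt) * [p*1.217361 + (1-p)*0.174043] = 0.582461
  V(1,1) = exp(-r*dt) * [p*0.174043 + (1-p)*0.000000] = 0.068170
  V(0,0) = exp(-r*dt) * [p*0.582461 + (1-p)*0.068170] = 0.269518

Answer: Price = V(0,0) = 0.2695


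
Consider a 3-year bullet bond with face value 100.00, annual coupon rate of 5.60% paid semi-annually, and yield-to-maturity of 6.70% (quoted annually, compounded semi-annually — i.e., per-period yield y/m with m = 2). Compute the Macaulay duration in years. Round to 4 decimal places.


Coupon per period c = face * coupon_rate / m = 2.800000
Periods per year m = 2; per-period yield y/m = 0.033500
Number of cashflows N = 6
Cashflows (t years, CF_t, discount factor 1/(1+y/m)^(m*t), PV):
  t = 0.5000: CF_t = 2.800000, DF = 0.967586, PV = 2.709240
  t = 1.0000: CF_t = 2.800000, DF = 0.936222, PV = 2.621423
  t = 1.5000: CF_t = 2.800000, DF = 0.905876, PV = 2.536452
  t = 2.0000: CF_t = 2.800000, DF = 0.876512, PV = 2.454235
  t = 2.5000: CF_t = 2.800000, DF = 0.848101, PV = 2.374683
  t = 3.0000: CF_t = 102.800000, DF = 0.820611, PV = 84.358768
Price P = sum_t PV_t = 97.054801
Macaulay numerator sum_t t * PV_t:
  t * PV_t at t = 0.5000: 1.354620
  t * PV_t at t = 1.0000: 2.621423
  t * PV_t at t = 1.5000: 3.804677
  t * PV_t at t = 2.0000: 4.908470
  t * PV_t at t = 2.5000: 5.936707
  t * PV_t at t = 3.0000: 253.076304
Macaulay duration D = (sum_t t * PV_t) / P = 271.702202 / 97.054801 = 2.799472

Answer: Macaulay duration = 2.7995 years


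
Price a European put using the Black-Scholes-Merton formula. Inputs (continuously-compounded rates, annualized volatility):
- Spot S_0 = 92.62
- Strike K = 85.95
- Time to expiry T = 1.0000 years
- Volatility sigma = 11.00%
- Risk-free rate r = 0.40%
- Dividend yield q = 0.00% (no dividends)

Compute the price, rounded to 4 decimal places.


d1 = (ln(S/K) + (r - q + 0.5*sigma^2) * T) / (sigma * sqrt(T)) = 0.77081245
d2 = d1 - sigma * sqrt(T) = 0.66081245
exp(-rT) = 0.99600799; exp(-qT) = 1.00000000
P = K * exp(-rT) * N(-d2) - S_0 * exp(-qT) * N(-d1)
N(-d1) = 0.22040905; N(-d2) = 0.25436630
P = 85.9500 * 0.99600799 * 0.25436630 - 92.6200 * 1.00000000 * 0.22040905 = 1.3612

Answer: Price = 1.3612


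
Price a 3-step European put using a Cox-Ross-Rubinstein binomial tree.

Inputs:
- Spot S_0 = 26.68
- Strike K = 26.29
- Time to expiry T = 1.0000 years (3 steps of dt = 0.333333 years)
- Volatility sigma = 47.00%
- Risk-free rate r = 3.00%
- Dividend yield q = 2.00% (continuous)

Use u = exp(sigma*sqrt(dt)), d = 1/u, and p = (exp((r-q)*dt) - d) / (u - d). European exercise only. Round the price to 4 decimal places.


Answer: Price = V(0,0) = 4.8784

Derivation:
dt = T/N = 0.333333
u = exp(sigma*sqrt(dt)) = 1.311740; d = 1/u = 0.762346
p = (exp((r-q)*dt) - d) / (u - d) = 0.438652
Discount per step: exp(-r*dt) = 0.990050
Stock lattice S(k, i) with i counting down-moves:
  k=0: S(0,0) = 26.6800
  k=1: S(1,0) = 34.9972; S(1,1) = 20.3394
  k=2: S(2,0) = 45.9073; S(2,1) = 26.6800; S(2,2) = 15.5057
  k=3: S(3,0) = 60.2184; S(3,1) = 34.9972; S(3,2) = 20.3394; S(3,3) = 11.8207
Terminal payoffs V(N, i) = max(K - S_T, 0):
  V(3,0) = 0.000000; V(3,1) = 0.000000; V(3,2) = 5.950606; V(3,3) = 14.469322
Backward induction: V(k, i) = exp(-r*dt) * [p * V(k+1, i) + (1-p) * V(k+1, i+1)].
  V(2,0) = exp(-r*dt) * [p*0.000000 + (1-p)*0.000000] = 0.000000
  V(2,1) = exp(-r*dt) * [p*0.000000 + (1-p)*5.950606] = 3.307124
  V(2,2) = exp(-r*dt) * [p*5.950606 + (1-p)*14.469322] = 10.625780
  V(1,0) = exp(-r*dt) * [p*0.000000 + (1-p)*3.307124] = 1.837975
  V(1,1) = exp(-r*dt) * [p*3.307124 + (1-p)*10.625780] = 7.341652
  V(0,0) = exp(-r*dt) * [p*1.837975 + (1-p)*7.341652] = 4.878424


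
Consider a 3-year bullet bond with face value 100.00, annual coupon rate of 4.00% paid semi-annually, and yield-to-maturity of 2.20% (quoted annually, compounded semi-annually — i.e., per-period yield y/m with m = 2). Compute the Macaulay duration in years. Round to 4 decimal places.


Answer: Macaulay duration = 2.8610 years

Derivation:
Coupon per period c = face * coupon_rate / m = 2.000000
Periods per year m = 2; per-period yield y/m = 0.011000
Number of cashflows N = 6
Cashflows (t years, CF_t, discount factor 1/(1+y/m)^(m*t), PV):
  t = 0.5000: CF_t = 2.000000, DF = 0.989120, PV = 1.978239
  t = 1.0000: CF_t = 2.000000, DF = 0.978358, PV = 1.956715
  t = 1.5000: CF_t = 2.000000, DF = 0.967713, PV = 1.935426
  t = 2.0000: CF_t = 2.000000, DF = 0.957184, PV = 1.914368
  t = 2.5000: CF_t = 2.000000, DF = 0.946769, PV = 1.893539
  t = 3.0000: CF_t = 102.000000, DF = 0.936468, PV = 95.519763
Price P = sum_t PV_t = 105.198051
Macaulay numerator sum_t t * PV_t:
  t * PV_t at t = 0.5000: 0.989120
  t * PV_t at t = 1.0000: 1.956715
  t * PV_t at t = 1.5000: 2.903139
  t * PV_t at t = 2.0000: 3.828736
  t * PV_t at t = 2.5000: 4.733847
  t * PV_t at t = 3.0000: 286.559290
Macaulay duration D = (sum_t t * PV_t) / P = 300.970847 / 105.198051 = 2.860993


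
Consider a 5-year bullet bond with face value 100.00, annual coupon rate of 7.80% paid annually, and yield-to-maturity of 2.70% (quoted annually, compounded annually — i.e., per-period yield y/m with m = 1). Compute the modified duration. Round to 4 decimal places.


Answer: Modified duration = 4.2856

Derivation:
Coupon per period c = face * coupon_rate / m = 7.800000
Periods per year m = 1; per-period yield y/m = 0.027000
Number of cashflows N = 5
Cashflows (t years, CF_t, discount factor 1/(1+y/m)^(m*t), PV):
  t = 1.0000: CF_t = 7.800000, DF = 0.973710, PV = 7.594937
  t = 2.0000: CF_t = 7.800000, DF = 0.948111, PV = 7.395265
  t = 3.0000: CF_t = 7.800000, DF = 0.923185, PV = 7.200842
  t = 4.0000: CF_t = 7.800000, DF = 0.898914, PV = 7.011531
  t = 5.0000: CF_t = 107.800000, DF = 0.875282, PV = 94.355353
Price P = sum_t PV_t = 123.557926
First compute Macaulay numerator sum_t t * PV_t:
  t * PV_t at t = 1.0000: 7.594937
  t * PV_t at t = 2.0000: 14.790529
  t * PV_t at t = 3.0000: 21.602526
  t * PV_t at t = 4.0000: 28.046122
  t * PV_t at t = 5.0000: 471.776764
Macaulay duration D = 543.810877 / 123.557926 = 4.401263
Modified duration = D / (1 + y/m) = 4.401263 / (1 + 0.027000) = 4.285553


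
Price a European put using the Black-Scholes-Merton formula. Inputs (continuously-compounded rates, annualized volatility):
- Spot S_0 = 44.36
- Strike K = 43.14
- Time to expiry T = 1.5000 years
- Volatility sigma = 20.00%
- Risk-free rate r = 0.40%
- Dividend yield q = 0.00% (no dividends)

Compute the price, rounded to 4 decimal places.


Answer: Price = 3.5534

Derivation:
d1 = (ln(S/K) + (r - q + 0.5*sigma^2) * T) / (sigma * sqrt(T)) = 0.26081971
d2 = d1 - sigma * sqrt(T) = 0.01587074
exp(-rT) = 0.99401796; exp(-qT) = 1.00000000
P = K * exp(-rT) * N(-d2) - S_0 * exp(-qT) * N(-d1)
N(-d1) = 0.39711577; N(-d2) = 0.49366876
P = 43.1400 * 0.99401796 * 0.49366876 - 44.3600 * 1.00000000 * 0.39711577 = 3.5534


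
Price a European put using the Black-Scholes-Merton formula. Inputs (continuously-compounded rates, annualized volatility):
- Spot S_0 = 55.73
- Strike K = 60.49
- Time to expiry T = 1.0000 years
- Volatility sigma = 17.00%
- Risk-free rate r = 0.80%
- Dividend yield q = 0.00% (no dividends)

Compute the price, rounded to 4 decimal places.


d1 = (ln(S/K) + (r - q + 0.5*sigma^2) * T) / (sigma * sqrt(T)) = -0.35005565
d2 = d1 - sigma * sqrt(T) = -0.52005565
exp(-rT) = 0.99203191; exp(-qT) = 1.00000000
P = K * exp(-rT) * N(-d2) - S_0 * exp(-qT) * N(-d1)
N(-d1) = 0.63685153; N(-d2) = 0.69848761
P = 60.4900 * 0.99203191 * 0.69848761 - 55.7300 * 1.00000000 * 0.63685153 = 6.4231

Answer: Price = 6.4231


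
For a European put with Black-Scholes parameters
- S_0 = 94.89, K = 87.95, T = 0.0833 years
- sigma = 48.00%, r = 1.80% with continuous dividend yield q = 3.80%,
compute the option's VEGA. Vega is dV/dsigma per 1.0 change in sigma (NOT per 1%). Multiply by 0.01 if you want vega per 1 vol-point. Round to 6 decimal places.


Answer: Vega = 9.067189

Derivation:
d1 = 0.6054729708; d2 = 0.4669366218
phi(d1) = 0.3321271862; exp(-qT) = 0.9968396046; exp(-rT) = 0.9985017235
Vega = S * exp(-qT) * phi(d1) * sqrt(T) = 94.8900 * 0.9968396046 * 0.3321271862 * 0.2886173938 = 9.067189


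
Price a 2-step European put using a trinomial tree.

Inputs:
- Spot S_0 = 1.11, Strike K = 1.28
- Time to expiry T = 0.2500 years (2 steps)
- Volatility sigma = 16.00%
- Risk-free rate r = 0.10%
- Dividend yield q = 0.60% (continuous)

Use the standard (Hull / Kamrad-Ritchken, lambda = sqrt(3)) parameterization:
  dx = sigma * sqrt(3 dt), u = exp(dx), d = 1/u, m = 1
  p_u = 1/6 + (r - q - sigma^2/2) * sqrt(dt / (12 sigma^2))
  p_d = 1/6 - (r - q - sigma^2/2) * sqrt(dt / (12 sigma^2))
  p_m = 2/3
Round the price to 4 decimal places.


dt = T/N = 0.125000; dx = sigma*sqrt(3*dt) = 0.097980
u = exp(dx) = 1.102940; d = 1/u = 0.906667
p_u = 0.155312, p_m = 0.666667, p_d = 0.178021
Discount per step: exp(-r*dt) = 0.999875
Stock lattice S(k, j) with j the centered position index:
  k=0: S(0,+0) = 1.1100
  k=1: S(1,-1) = 1.0064; S(1,+0) = 1.1100; S(1,+1) = 1.2243
  k=2: S(2,-2) = 0.9125; S(2,-1) = 1.0064; S(2,+0) = 1.1100; S(2,+1) = 1.2243; S(2,+2) = 1.3503
Terminal payoffs V(N, j) = max(K - S_T, 0):
  V(2,-2) = 0.367529; V(2,-1) = 0.273599; V(2,+0) = 0.170000; V(2,+1) = 0.055736; V(2,+2) = 0.000000
Backward induction: V(k, j) = exp(-r*dt) * [p_u * V(k+1, j+1) + p_m * V(k+1, j) + p_d * V(k+1, j-1)]
  V(1,-1) = exp(-r*dt) * [p_u*0.170000 + p_m*0.273599 + p_d*0.367529] = 0.274196
  V(1,+0) = exp(-r*dt) * [p_u*0.055736 + p_m*0.170000 + p_d*0.273599] = 0.170675
  V(1,+1) = exp(-r*dt) * [p_u*0.000000 + p_m*0.055736 + p_d*0.170000] = 0.067413
  V(0,+0) = exp(-r*dt) * [p_u*0.067413 + p_m*0.170675 + p_d*0.274196] = 0.173044

Answer: Price = V(0,0) = 0.1730


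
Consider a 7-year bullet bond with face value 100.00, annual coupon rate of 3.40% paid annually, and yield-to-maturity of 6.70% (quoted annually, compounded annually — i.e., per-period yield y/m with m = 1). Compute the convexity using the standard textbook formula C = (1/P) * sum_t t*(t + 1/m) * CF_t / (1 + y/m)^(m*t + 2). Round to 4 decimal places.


Answer: Convexity = 42.3868

Derivation:
Coupon per period c = face * coupon_rate / m = 3.400000
Periods per year m = 1; per-period yield y/m = 0.067000
Number of cashflows N = 7
Cashflows (t years, CF_t, discount factor 1/(1+y/m)^(m*t), PV):
  t = 1.0000: CF_t = 3.400000, DF = 0.937207, PV = 3.186504
  t = 2.0000: CF_t = 3.400000, DF = 0.878357, PV = 2.986414
  t = 3.0000: CF_t = 3.400000, DF = 0.823203, PV = 2.798889
  t = 4.0000: CF_t = 3.400000, DF = 0.771511, PV = 2.623139
  t = 5.0000: CF_t = 3.400000, DF = 0.723066, PV = 2.458424
  t = 6.0000: CF_t = 3.400000, DF = 0.677663, PV = 2.304053
  t = 7.0000: CF_t = 103.400000, DF = 0.635110, PV = 65.670391
Price P = sum_t PV_t = 82.027814
Convexity numerator sum_t t*(t + 1/m) * CF_t / (1+y/m)^(m*t + 2):
  t = 1.0000: term = 5.597778
  t = 2.0000: term = 15.738832
  t = 3.0000: term = 29.501090
  t = 4.0000: term = 46.081053
  t = 5.0000: term = 64.781237
  t = 6.0000: term = 84.998811
  t = 7.0000: term = 3230.195375
Convexity = (1/P) * sum = 3476.894176 / 82.027814 = 42.386771


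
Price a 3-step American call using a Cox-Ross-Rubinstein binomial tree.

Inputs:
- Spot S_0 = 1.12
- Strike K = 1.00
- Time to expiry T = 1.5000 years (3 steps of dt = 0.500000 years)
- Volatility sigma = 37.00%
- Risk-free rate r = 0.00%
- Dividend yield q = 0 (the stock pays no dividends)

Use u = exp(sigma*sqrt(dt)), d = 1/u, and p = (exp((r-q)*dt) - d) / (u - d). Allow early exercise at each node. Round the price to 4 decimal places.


Answer: Price = V(0,0) = 0.2657

Derivation:
dt = T/N = 0.500000
u = exp(sigma*sqrt(dt)) = 1.299045; d = 1/u = 0.769796
p = (exp((r-q)*dt) - d) / (u - d) = 0.434963
Discount per step: exp(-r*dt) = 1.000000
Stock lattice S(k, i) with i counting down-moves:
  k=0: S(0,0) = 1.1200
  k=1: S(1,0) = 1.4549; S(1,1) = 0.8622
  k=2: S(2,0) = 1.8900; S(2,1) = 1.1200; S(2,2) = 0.6637
  k=3: S(3,0) = 2.4552; S(3,1) = 1.4549; S(3,2) = 0.8622; S(3,3) = 0.5109
Terminal payoffs V(N, i) = max(S_T - K, 0):
  V(3,0) = 1.455222; V(3,1) = 0.454931; V(3,2) = 0.000000; V(3,3) = 0.000000
Backward induction: V(k, i) = exp(-r*dt) * [p * V(k+1, i) + (1-p) * V(k+1, i+1)]; then take max(V_cont, immediate exercise) for American.
  V(2,0) = exp(-r*dt) * [p*1.455222 + (1-p)*0.454931] = 0.890021; exercise = 0.890021; V(2,0) = max -> 0.890021
  V(2,1) = exp(-r*dt) * [p*0.454931 + (1-p)*0.000000] = 0.197878; exercise = 0.120000; V(2,1) = max -> 0.197878
  V(2,2) = exp(-r*dt) * [p*0.000000 + (1-p)*0.000000] = 0.000000; exercise = 0.000000; V(2,2) = max -> 0.000000
  V(1,0) = exp(-r*dt) * [p*0.890021 + (1-p)*0.197878] = 0.498935; exercise = 0.454931; V(1,0) = max -> 0.498935
  V(1,1) = exp(-r*dt) * [p*0.197878 + (1-p)*0.000000] = 0.086070; exercise = 0.000000; V(1,1) = max -> 0.086070
  V(0,0) = exp(-r*dt) * [p*0.498935 + (1-p)*0.086070] = 0.265651; exercise = 0.120000; V(0,0) = max -> 0.265651


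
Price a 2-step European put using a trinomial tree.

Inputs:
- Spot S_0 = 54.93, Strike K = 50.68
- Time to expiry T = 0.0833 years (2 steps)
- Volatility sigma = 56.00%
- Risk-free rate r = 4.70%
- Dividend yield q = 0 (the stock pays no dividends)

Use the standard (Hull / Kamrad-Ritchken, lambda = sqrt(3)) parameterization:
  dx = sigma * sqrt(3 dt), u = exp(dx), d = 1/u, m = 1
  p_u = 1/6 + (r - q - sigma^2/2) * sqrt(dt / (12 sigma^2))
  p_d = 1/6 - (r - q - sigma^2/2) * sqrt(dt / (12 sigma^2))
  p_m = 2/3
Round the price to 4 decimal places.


dt = T/N = 0.041650; dx = sigma*sqrt(3*dt) = 0.197950
u = exp(dx) = 1.218902; d = 1/u = 0.820411
p_u = 0.155115, p_m = 0.666667, p_d = 0.178218
Discount per step: exp(-r*dt) = 0.998044
Stock lattice S(k, j) with j the centered position index:
  k=0: S(0,+0) = 54.9300
  k=1: S(1,-1) = 45.0652; S(1,+0) = 54.9300; S(1,+1) = 66.9543
  k=2: S(2,-2) = 36.9719; S(2,-1) = 45.0652; S(2,+0) = 54.9300; S(2,+1) = 66.9543; S(2,+2) = 81.6107
Terminal payoffs V(N, j) = max(K - S_T, 0):
  V(2,-2) = 13.708067; V(2,-1) = 5.614844; V(2,+0) = 0.000000; V(2,+1) = 0.000000; V(2,+2) = 0.000000
Backward induction: V(k, j) = exp(-r*dt) * [p_u * V(k+1, j+1) + p_m * V(k+1, j) + p_d * V(k+1, j-1)]
  V(1,-1) = exp(-r*dt) * [p_u*0.000000 + p_m*5.614844 + p_d*13.708067] = 6.174155
  V(1,+0) = exp(-r*dt) * [p_u*0.000000 + p_m*0.000000 + p_d*5.614844] = 0.998709
  V(1,+1) = exp(-r*dt) * [p_u*0.000000 + p_m*0.000000 + p_d*0.000000] = 0.000000
  V(0,+0) = exp(-r*dt) * [p_u*0.000000 + p_m*0.998709 + p_d*6.174155] = 1.762698

Answer: Price = V(0,0) = 1.7627


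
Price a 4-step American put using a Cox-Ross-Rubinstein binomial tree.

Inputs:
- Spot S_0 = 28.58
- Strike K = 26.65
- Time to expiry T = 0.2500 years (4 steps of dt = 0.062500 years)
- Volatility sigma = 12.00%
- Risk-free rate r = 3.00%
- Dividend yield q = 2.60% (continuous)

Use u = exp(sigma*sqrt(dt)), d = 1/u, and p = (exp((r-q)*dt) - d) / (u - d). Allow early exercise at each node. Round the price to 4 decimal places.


dt = T/N = 0.062500
u = exp(sigma*sqrt(dt)) = 1.030455; d = 1/u = 0.970446
p = (exp((r-q)*dt) - d) / (u - d) = 0.496667
Discount per step: exp(-r*dt) = 0.998127
Stock lattice S(k, i) with i counting down-moves:
  k=0: S(0,0) = 28.5800
  k=1: S(1,0) = 29.4504; S(1,1) = 27.7353
  k=2: S(2,0) = 30.3473; S(2,1) = 28.5800; S(2,2) = 26.9156
  k=3: S(3,0) = 31.2715; S(3,1) = 29.4504; S(3,2) = 27.7353; S(3,3) = 26.1202
  k=4: S(4,0) = 32.2239; S(4,1) = 30.3473; S(4,2) = 28.5800; S(4,3) = 26.9156; S(4,4) = 25.3482
Terminal payoffs V(N, i) = max(K - S_T, 0):
  V(4,0) = 0.000000; V(4,1) = 0.000000; V(4,2) = 0.000000; V(4,3) = 0.000000; V(4,4) = 1.301814
Backward induction: V(k, i) = exp(-r*dt) * [p * V(k+1, i) + (1-p) * V(k+1, i+1)]; then take max(V_cont, immediate exercise) for American.
  V(3,0) = exp(-r*dt) * [p*0.000000 + (1-p)*0.000000] = 0.000000; exercise = 0.000000; V(3,0) = max -> 0.000000
  V(3,1) = exp(-r*dt) * [p*0.000000 + (1-p)*0.000000] = 0.000000; exercise = 0.000000; V(3,1) = max -> 0.000000
  V(3,2) = exp(-r*dt) * [p*0.000000 + (1-p)*0.000000] = 0.000000; exercise = 0.000000; V(3,2) = max -> 0.000000
  V(3,3) = exp(-r*dt) * [p*0.000000 + (1-p)*1.301814] = 0.654018; exercise = 0.529847; V(3,3) = max -> 0.654018
  V(2,0) = exp(-r*dt) * [p*0.000000 + (1-p)*0.000000] = 0.000000; exercise = 0.000000; V(2,0) = max -> 0.000000
  V(2,1) = exp(-r*dt) * [p*0.000000 + (1-p)*0.000000] = 0.000000; exercise = 0.000000; V(2,1) = max -> 0.000000
  V(2,2) = exp(-r*dt) * [p*0.000000 + (1-p)*0.654018] = 0.328572; exercise = 0.000000; V(2,2) = max -> 0.328572
  V(1,0) = exp(-r*dt) * [p*0.000000 + (1-p)*0.000000] = 0.000000; exercise = 0.000000; V(1,0) = max -> 0.000000
  V(1,1) = exp(-r*dt) * [p*0.000000 + (1-p)*0.328572] = 0.165071; exercise = 0.000000; V(1,1) = max -> 0.165071
  V(0,0) = exp(-r*dt) * [p*0.000000 + (1-p)*0.165071] = 0.082930; exercise = 0.000000; V(0,0) = max -> 0.082930

Answer: Price = V(0,0) = 0.0829


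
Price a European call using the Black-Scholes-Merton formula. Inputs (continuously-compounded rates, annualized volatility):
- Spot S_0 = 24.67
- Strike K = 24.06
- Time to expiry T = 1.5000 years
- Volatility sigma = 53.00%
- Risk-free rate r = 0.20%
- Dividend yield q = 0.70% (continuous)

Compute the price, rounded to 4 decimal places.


Answer: Price = 6.3729

Derivation:
d1 = (ln(S/K) + (r - q + 0.5*sigma^2) * T) / (sigma * sqrt(T)) = 0.35157452
d2 = d1 - sigma * sqrt(T) = -0.29754026
exp(-rT) = 0.99700450; exp(-qT) = 0.98955493
C = S_0 * exp(-qT) * N(d1) - K * exp(-rT) * N(d2)
N(d1) = 0.63742131; N(d2) = 0.38302704
C = 24.6700 * 0.98955493 * 0.63742131 - 24.0600 * 0.99700450 * 0.38302704 = 6.3729


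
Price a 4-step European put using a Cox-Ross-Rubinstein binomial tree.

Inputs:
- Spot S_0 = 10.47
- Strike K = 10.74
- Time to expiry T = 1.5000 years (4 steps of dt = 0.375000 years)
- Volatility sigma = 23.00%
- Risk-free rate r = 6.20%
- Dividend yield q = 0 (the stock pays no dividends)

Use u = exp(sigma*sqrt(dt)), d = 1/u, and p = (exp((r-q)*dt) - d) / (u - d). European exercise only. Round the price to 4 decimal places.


dt = T/N = 0.375000
u = exp(sigma*sqrt(dt)) = 1.151247; d = 1/u = 0.868623
p = (exp((r-q)*dt) - d) / (u - d) = 0.548075
Discount per step: exp(-r*dt) = 0.977018
Stock lattice S(k, i) with i counting down-moves:
  k=0: S(0,0) = 10.4700
  k=1: S(1,0) = 12.0536; S(1,1) = 9.0945
  k=2: S(2,0) = 13.8766; S(2,1) = 10.4700; S(2,2) = 7.8997
  k=3: S(3,0) = 15.9754; S(3,1) = 12.0536; S(3,2) = 9.0945; S(3,3) = 6.8618
  k=4: S(4,0) = 18.3916; S(4,1) = 13.8766; S(4,2) = 10.4700; S(4,3) = 7.8997; S(4,4) = 5.9604
Terminal payoffs V(N, i) = max(K - S_T, 0):
  V(4,0) = 0.000000; V(4,1) = 0.000000; V(4,2) = 0.270000; V(4,3) = 2.840316; V(4,4) = 4.779637
Backward induction: V(k, i) = exp(-r*dt) * [p * V(k+1, i) + (1-p) * V(k+1, i+1)].
  V(3,0) = exp(-r*dt) * [p*0.000000 + (1-p)*0.000000] = 0.000000
  V(3,1) = exp(-r*dt) * [p*0.000000 + (1-p)*0.270000] = 0.119215
  V(3,2) = exp(-r*dt) * [p*0.270000 + (1-p)*2.840316] = 1.398689
  V(3,3) = exp(-r*dt) * [p*2.840316 + (1-p)*4.779637] = 3.631326
  V(2,0) = exp(-r*dt) * [p*0.000000 + (1-p)*0.119215] = 0.052638
  V(2,1) = exp(-r*dt) * [p*0.119215 + (1-p)*1.398689] = 0.681413
  V(2,2) = exp(-r*dt) * [p*1.398689 + (1-p)*3.631326] = 2.352340
  V(1,0) = exp(-r*dt) * [p*0.052638 + (1-p)*0.681413] = 0.329057
  V(1,1) = exp(-r*dt) * [p*0.681413 + (1-p)*2.352340] = 1.403531
  V(0,0) = exp(-r*dt) * [p*0.329057 + (1-p)*1.403531] = 0.795916

Answer: Price = V(0,0) = 0.7959


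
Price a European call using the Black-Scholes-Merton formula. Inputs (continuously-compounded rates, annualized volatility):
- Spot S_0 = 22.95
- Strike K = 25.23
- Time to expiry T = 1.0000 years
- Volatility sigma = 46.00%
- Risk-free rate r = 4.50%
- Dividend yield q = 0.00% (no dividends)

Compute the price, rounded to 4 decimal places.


Answer: Price = 3.7208

Derivation:
d1 = (ln(S/K) + (r - q + 0.5*sigma^2) * T) / (sigma * sqrt(T)) = 0.12192212
d2 = d1 - sigma * sqrt(T) = -0.33807788
exp(-rT) = 0.95599748; exp(-qT) = 1.00000000
C = S_0 * exp(-qT) * N(d1) - K * exp(-rT) * N(d2)
N(d1) = 0.54851965; N(d2) = 0.36765225
C = 22.9500 * 1.00000000 * 0.54851965 - 25.2300 * 0.95599748 * 0.36765225 = 3.7208


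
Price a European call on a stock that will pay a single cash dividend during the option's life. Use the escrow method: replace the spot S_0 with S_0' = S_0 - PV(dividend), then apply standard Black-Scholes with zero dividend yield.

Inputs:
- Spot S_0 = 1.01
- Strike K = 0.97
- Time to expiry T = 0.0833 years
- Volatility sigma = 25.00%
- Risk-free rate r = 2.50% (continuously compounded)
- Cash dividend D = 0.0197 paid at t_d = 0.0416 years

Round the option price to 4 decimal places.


Answer: Price = 0.0407

Derivation:
PV(D) = D * exp(-r * t_d) = 0.0197 * 0.99896054 = 0.01967952
S_0' = S_0 - PV(D) = 1.0100 - 0.01967952 = 0.99032048
d1 = (ln(S_0'/K) + (r + sigma^2/2)*T) / (sigma*sqrt(T)) = 0.35227480
d2 = d1 - sigma*sqrt(T) = 0.28012045
exp(-rT) = 0.99791967
N(d1) = 0.63768391; N(d2) = 0.61030745
C = S_0' * N(d1) - K * exp(-rT) * N(d2) = 0.99032048 * 0.63768391 - 0.9700 * 0.99791967 * 0.61030745 = 0.0407


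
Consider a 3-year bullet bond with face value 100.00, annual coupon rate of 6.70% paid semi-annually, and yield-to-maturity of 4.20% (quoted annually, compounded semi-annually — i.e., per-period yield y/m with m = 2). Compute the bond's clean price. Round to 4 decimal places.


Coupon per period c = face * coupon_rate / m = 3.350000
Periods per year m = 2; per-period yield y/m = 0.021000
Number of cashflows N = 6
Cashflows (t years, CF_t, discount factor 1/(1+y/m)^(m*t), PV):
  t = 0.5000: CF_t = 3.350000, DF = 0.979432, PV = 3.281097
  t = 1.0000: CF_t = 3.350000, DF = 0.959287, PV = 3.213611
  t = 1.5000: CF_t = 3.350000, DF = 0.939556, PV = 3.147513
  t = 2.0000: CF_t = 3.350000, DF = 0.920231, PV = 3.082775
  t = 2.5000: CF_t = 3.350000, DF = 0.901304, PV = 3.019368
  t = 3.0000: CF_t = 103.350000, DF = 0.882766, PV = 91.233856
Price P = sum_t PV_t = 106.978220

Answer: Price = 106.9782


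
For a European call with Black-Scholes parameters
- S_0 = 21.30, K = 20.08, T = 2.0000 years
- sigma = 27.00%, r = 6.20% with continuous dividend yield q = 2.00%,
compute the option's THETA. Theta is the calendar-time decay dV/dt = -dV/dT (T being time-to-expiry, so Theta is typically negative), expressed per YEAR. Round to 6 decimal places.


d1 = 0.5653784303; d2 = 0.1835407685
phi(d1) = 0.3400152131; exp(-qT) = 0.9607894392; exp(-rT) = 0.8833798409
Theta = -S*exp(-qT)*phi(d1)*sigma/(2*sqrt(T)) - r*K*exp(-rT)*N(d2) + q*S*exp(-qT)*N(d1)
N(d1) = 0.7140918037; N(d2) = 0.5728131333; sqrt(T) = 1.4142135624
Term 1 = -21.3000 * 0.9607894392 * 0.3400152131 * 0.2700 / (2 * 1.4142135624) = -0.6642398758
Term 2 = -0.0620 * 20.0800 * 0.8833798409 * 0.5728131333 = -0.6299641699
Term 3 = 0.0200 * 21.3000 * 0.9607894392 * 0.7140918037 = 0.2922751339
Theta = -0.6642398758 + (-0.6299641699) + (0.2922751339) = -1.001929

Answer: Theta = -1.001929


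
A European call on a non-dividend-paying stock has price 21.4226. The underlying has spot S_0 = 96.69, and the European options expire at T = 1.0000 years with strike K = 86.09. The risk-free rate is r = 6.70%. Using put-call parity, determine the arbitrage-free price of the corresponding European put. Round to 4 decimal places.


Put-call parity: C - P = S_0 * exp(-qT) - K * exp(-rT).
S_0 * exp(-qT) = 96.6900 * 1.00000000 = 96.69000000
K * exp(-rT) = 86.0900 * 0.93519520 = 80.51095488
P = C - S*exp(-qT) + K*exp(-rT)
P = 21.4226 - 96.69000000 + 80.51095488 = 5.2436

Answer: Put price = 5.2436


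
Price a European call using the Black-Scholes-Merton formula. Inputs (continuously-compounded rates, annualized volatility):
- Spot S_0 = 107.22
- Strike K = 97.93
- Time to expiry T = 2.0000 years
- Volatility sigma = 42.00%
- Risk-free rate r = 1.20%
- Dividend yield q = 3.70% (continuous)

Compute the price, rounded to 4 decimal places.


Answer: Price = 24.8234

Derivation:
d1 = (ln(S/K) + (r - q + 0.5*sigma^2) * T) / (sigma * sqrt(T)) = 0.36538878
d2 = d1 - sigma * sqrt(T) = -0.22858092
exp(-rT) = 0.97628571; exp(-qT) = 0.92867169
C = S_0 * exp(-qT) * N(d1) - K * exp(-rT) * N(d2)
N(d1) = 0.64258939; N(d2) = 0.40959733
C = 107.2200 * 0.92867169 * 0.64258939 - 97.9300 * 0.97628571 * 0.40959733 = 24.8234


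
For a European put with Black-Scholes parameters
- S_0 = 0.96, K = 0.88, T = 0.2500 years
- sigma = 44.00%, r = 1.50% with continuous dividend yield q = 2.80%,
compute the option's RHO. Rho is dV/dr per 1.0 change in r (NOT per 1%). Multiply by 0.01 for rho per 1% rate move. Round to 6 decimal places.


Answer: Rho = -0.086202

Derivation:
d1 = 0.4907335318; d2 = 0.2707335318
phi(d1) = 0.3536851272; exp(-qT) = 0.9930244429; exp(-rT) = 0.9962570225
N(-d2) = 0.3932979925
Rho = -K*T*exp(-rT)*N(-d2) = -0.8800 * 0.2500 * 0.9962570225 * 0.3932979925 = -0.086202


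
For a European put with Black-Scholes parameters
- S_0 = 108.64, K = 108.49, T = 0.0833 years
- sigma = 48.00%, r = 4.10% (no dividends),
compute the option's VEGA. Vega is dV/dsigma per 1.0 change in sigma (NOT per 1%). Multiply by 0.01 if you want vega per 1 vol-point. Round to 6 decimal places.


Answer: Vega = 12.441663

Derivation:
d1 = 0.1038941843; d2 = -0.0346421647
phi(d1) = 0.3967949883; exp(-qT) = 1.0000000000; exp(-rT) = 0.9965905255
Vega = S * exp(-qT) * phi(d1) * sqrt(T) = 108.6400 * 1.0000000000 * 0.3967949883 * 0.2886173938 = 12.441663


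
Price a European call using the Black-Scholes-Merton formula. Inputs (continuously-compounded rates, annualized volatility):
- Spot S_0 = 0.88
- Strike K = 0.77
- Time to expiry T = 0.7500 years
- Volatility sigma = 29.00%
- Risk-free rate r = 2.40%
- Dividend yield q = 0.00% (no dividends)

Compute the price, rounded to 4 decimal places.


d1 = (ln(S/K) + (r - q + 0.5*sigma^2) * T) / (sigma * sqrt(T)) = 0.72893017
d2 = d1 - sigma * sqrt(T) = 0.47778280
exp(-rT) = 0.98216103; exp(-qT) = 1.00000000
C = S_0 * exp(-qT) * N(d1) - K * exp(-rT) * N(d2)
N(d1) = 0.76697781; N(d2) = 0.68359760
C = 0.8800 * 1.00000000 * 0.76697781 - 0.7700 * 0.98216103 * 0.68359760 = 0.1580

Answer: Price = 0.1580


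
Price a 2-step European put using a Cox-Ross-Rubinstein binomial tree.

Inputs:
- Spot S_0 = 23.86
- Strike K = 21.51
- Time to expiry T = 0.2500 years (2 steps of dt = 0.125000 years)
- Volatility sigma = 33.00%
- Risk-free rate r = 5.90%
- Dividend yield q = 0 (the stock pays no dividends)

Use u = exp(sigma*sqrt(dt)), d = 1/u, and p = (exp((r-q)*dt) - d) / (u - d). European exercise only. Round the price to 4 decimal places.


Answer: Price = V(0,0) = 0.6379

Derivation:
dt = T/N = 0.125000
u = exp(sigma*sqrt(dt)) = 1.123751; d = 1/u = 0.889876
p = (exp((r-q)*dt) - d) / (u - d) = 0.502515
Discount per step: exp(-r*dt) = 0.992652
Stock lattice S(k, i) with i counting down-moves:
  k=0: S(0,0) = 23.8600
  k=1: S(1,0) = 26.8127; S(1,1) = 21.2325
  k=2: S(2,0) = 30.1308; S(2,1) = 23.8600; S(2,2) = 18.8943
Terminal payoffs V(N, i) = max(K - S_T, 0):
  V(2,0) = 0.000000; V(2,1) = 0.000000; V(2,2) = 2.615740
Backward induction: V(k, i) = exp(-r*dt) * [p * V(k+1, i) + (1-p) * V(k+1, i+1)].
  V(1,0) = exp(-r*dt) * [p*0.000000 + (1-p)*0.000000] = 0.000000
  V(1,1) = exp(-r*dt) * [p*0.000000 + (1-p)*2.615740] = 1.291729
  V(0,0) = exp(-r*dt) * [p*0.000000 + (1-p)*1.291729] = 0.637893


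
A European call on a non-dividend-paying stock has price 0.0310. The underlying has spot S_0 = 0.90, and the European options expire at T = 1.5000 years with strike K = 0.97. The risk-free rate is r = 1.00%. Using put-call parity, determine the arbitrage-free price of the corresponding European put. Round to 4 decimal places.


Answer: Put price = 0.0866

Derivation:
Put-call parity: C - P = S_0 * exp(-qT) - K * exp(-rT).
S_0 * exp(-qT) = 0.9000 * 1.00000000 = 0.90000000
K * exp(-rT) = 0.9700 * 0.98511194 = 0.95555858
P = C - S*exp(-qT) + K*exp(-rT)
P = 0.0310 - 0.90000000 + 0.95555858 = 0.0866
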